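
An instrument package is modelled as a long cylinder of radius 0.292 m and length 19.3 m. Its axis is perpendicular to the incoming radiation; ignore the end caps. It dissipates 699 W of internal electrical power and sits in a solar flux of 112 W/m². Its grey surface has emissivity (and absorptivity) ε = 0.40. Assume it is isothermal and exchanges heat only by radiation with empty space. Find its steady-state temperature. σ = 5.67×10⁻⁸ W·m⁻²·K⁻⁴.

At steady state, absorbed solar power + internal power = radiated power.
Absorbed: α·S·A_cross = 0.40·112·11.27 = 504.9 W (cross-section 2rL).
Total input = 504.9 + 699 = 1204 W.
Radiated: εσ·A_surf·T⁴ with A_surf = 2πrL = 35.41 m².
T⁴ = 1204/(0.40·5.67×10⁻⁸·35.41) = 1.499×10⁹ K⁴.

T ≈ 197 K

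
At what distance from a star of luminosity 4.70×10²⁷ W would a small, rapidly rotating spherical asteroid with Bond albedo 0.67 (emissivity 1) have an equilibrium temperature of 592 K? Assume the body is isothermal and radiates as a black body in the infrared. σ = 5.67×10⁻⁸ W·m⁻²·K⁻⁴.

For an isothermal black-emitting sphere, (1−a)S·πr² = σ·4πr²·T⁴ ⇒ S = 4σT⁴/(1−a).
S = 4·5.67×10⁻⁸·(592)⁴/0.330 = 84410 W/m².
Flux falls as S = L/(4πd²), so d = √(L/(4πS)) = √(4.70×10²⁷/(4π·84410)).

d ≈ 6.66×10¹⁰ m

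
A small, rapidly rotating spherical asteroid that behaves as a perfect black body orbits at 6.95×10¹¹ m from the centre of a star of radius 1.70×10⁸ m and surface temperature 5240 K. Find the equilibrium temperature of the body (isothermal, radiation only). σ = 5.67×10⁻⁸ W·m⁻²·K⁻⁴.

T ≈ 57.9 K

The star's surface emits σT_*⁴; at distance d the flux is S = σT_*⁴(R_*/d)².
S = 5.67×10⁻⁸·(5240)⁴·(1.70×10⁸/6.95×10¹¹)² = 2.558 W/m².
For an isothermal sphere T⁴ = (1−a)S/(4σ) = 1.128×10⁷ K⁴.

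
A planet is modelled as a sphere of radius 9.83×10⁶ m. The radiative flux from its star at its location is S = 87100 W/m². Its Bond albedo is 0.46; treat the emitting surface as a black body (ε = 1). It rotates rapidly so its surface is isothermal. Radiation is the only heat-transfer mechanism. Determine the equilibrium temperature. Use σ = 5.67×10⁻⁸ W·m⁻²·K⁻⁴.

T ≈ 675 K

At equilibrium, absorbed power = emitted power.
Absorbing cross-section = πr² = 3.036×10¹⁴ m²; emitting surface = 4πr² = 1.214×10¹⁵ m² (ratio 4).
(1−a)S·A_cross = εσ·A_surf·T⁴  ⇒  T⁴ = (1−a)S/(4σ).
T⁴ = 0.540·87100/(4·5.67×10⁻⁸) = 2.074×10¹¹ K⁴.
T = (2.074×10¹¹)^(1/4).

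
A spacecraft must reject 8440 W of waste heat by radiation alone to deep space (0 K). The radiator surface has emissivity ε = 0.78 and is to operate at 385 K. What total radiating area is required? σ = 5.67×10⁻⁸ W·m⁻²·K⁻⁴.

A ≈ 8.69 m²

P = εσA T⁴ ⇒ A = P/(εσT⁴).
T⁴ = 2.197×10¹⁰ K⁴.
A = 8440/(0.78 × 5.67×10⁻⁸ × 2.197×10¹⁰).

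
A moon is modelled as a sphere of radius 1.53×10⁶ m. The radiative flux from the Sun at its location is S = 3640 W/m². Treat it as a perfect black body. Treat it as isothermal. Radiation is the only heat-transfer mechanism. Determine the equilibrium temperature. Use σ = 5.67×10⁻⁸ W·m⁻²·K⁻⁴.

At equilibrium, absorbed power = emitted power.
Absorbing cross-section = πr² = 7.354×10¹² m²; emitting surface = 4πr² = 2.942×10¹³ m² (ratio 4).
S·A_cross = εσ·A_surf·T⁴  ⇒  T⁴ = S/(4σ).
T⁴ = 1.00·3640/(4·5.67×10⁻⁸) = 1.605×10¹⁰ K⁴.
T = (1.605×10¹⁰)^(1/4).

T ≈ 356 K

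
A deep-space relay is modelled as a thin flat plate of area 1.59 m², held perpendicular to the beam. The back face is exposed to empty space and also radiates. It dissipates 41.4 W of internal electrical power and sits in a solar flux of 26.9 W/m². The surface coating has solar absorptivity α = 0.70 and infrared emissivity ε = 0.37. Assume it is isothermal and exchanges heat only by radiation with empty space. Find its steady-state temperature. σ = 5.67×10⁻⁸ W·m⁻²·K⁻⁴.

T ≈ 181 K

At steady state, absorbed solar power + internal power = radiated power.
Absorbed: α·S·A_cross = 0.70·26.9·1.590 = 29.94 W (cross-section A).
Total input = 29.94 + 41.4 = 71.34 W.
Radiated: εσ·A_surf·T⁴ with A_surf = 2A = 3.180 m².
T⁴ = 71.34/(0.37·5.67×10⁻⁸·3.180) = 1.069×10⁹ K⁴.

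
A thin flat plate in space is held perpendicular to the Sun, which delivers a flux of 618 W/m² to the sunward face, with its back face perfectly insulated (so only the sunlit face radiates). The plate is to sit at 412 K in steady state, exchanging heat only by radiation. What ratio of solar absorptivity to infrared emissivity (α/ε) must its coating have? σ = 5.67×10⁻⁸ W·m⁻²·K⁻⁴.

Balance: αS·A = εσ·1A·T⁴ ⇒ α/ε = σT⁴/S.
α/ε = 5.67×10⁻⁸·(412)⁴/618 = 5.67×10⁻⁸·2.881×10¹⁰/618.

α/ε ≈ 2.64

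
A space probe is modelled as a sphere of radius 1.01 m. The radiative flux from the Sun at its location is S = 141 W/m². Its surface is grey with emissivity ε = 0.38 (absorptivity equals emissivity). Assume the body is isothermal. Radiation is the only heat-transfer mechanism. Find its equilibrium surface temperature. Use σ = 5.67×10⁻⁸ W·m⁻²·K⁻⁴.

At equilibrium, absorbed power = emitted power.
Absorbing cross-section = πr² = 3.205 m²; emitting surface = 4πr² = 12.82 m² (ratio 4).
εS·A_cross = εσ·A_surf·T⁴  ⇒  T⁴ = S/(4σ)   (ε cancels).
T⁴ = 141/(4·5.67×10⁻⁸) = 6.217×10⁸ K⁴.
T = (6.217×10⁸)^(1/4).

T ≈ 158 K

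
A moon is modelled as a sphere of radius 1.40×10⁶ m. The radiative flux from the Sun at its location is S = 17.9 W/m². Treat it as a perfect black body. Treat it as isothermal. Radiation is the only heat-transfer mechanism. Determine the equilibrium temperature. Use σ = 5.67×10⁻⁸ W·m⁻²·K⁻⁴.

At equilibrium, absorbed power = emitted power.
Absorbing cross-section = πr² = 6.158×10¹² m²; emitting surface = 4πr² = 2.463×10¹³ m² (ratio 4).
S·A_cross = εσ·A_surf·T⁴  ⇒  T⁴ = S/(4σ).
T⁴ = 1.00·17.9/(4·5.67×10⁻⁸) = 7.892×10⁷ K⁴.
T = (7.892×10⁷)^(1/4).

T ≈ 94.3 K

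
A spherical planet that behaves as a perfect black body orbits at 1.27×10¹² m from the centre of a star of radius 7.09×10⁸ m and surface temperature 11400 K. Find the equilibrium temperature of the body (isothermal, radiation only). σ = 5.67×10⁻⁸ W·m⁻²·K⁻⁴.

T ≈ 190 K

The star's surface emits σT_*⁴; at distance d the flux is S = σT_*⁴(R_*/d)².
S = 5.67×10⁻⁸·(11400)⁴·(7.09×10⁸/1.27×10¹²)² = 298.5 W/m².
For an isothermal sphere T⁴ = (1−a)S/(4σ) = 1.316×10⁹ K⁴.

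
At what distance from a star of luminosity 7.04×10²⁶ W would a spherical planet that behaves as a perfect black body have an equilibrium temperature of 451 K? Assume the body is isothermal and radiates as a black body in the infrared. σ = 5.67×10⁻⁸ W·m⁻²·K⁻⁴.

d ≈ 7.73×10¹⁰ m

For an isothermal black-emitting sphere, (1−a)S·πr² = σ·4πr²·T⁴ ⇒ S = 4σT⁴/(1−a).
S = 4·5.67×10⁻⁸·(451)⁴/1.00 = 9383 W/m².
Flux falls as S = L/(4πd²), so d = √(L/(4πS)) = √(7.04×10²⁶/(4π·9383)).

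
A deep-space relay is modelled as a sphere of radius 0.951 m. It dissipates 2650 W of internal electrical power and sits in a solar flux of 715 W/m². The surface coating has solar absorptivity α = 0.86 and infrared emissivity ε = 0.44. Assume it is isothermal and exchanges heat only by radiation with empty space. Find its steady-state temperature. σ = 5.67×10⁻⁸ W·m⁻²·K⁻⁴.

At steady state, absorbed solar power + internal power = radiated power.
Absorbed: α·S·A_cross = 0.86·715·2.841 = 1747 W (cross-section πr²).
Total input = 1747 + 2650 = 4397 W.
Radiated: εσ·A_surf·T⁴ with A_surf = 4πr² = 11.37 m².
T⁴ = 4397/(0.44·5.67×10⁻⁸·11.37) = 1.551×10¹⁰ K⁴.

T ≈ 353 K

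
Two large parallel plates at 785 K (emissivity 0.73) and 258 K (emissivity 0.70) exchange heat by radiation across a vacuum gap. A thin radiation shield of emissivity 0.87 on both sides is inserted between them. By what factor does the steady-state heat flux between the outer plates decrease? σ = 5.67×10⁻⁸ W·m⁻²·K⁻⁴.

factor ≈ 1.72

Without shield: q₀ = σΔ(T⁴)/(1/ε₁+1/ε₂−1) with denominator 1.798.
With shield the two gaps are in series; the resistances add: (1/ε₁+1/ε_s−1)+(1/ε_s+1/ε₂−1) = 1.519+1.578 = 3.097.
Heat-flux ratio q₀/q = 3.097/1.798.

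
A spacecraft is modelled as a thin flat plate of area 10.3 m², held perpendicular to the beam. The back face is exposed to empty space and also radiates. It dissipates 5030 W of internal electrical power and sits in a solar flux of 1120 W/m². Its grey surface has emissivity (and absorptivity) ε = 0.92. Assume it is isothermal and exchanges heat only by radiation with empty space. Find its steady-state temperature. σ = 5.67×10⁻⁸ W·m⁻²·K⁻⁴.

At steady state, absorbed solar power + internal power = radiated power.
Absorbed: α·S·A_cross = 0.92·1120·10.30 = 10610 W (cross-section A).
Total input = 10610 + 5030 = 15640 W.
Radiated: εσ·A_surf·T⁴ with A_surf = 2A = 20.60 m².
T⁴ = 15640/(0.92·5.67×10⁻⁸·20.60) = 1.456×10¹⁰ K⁴.

T ≈ 347 K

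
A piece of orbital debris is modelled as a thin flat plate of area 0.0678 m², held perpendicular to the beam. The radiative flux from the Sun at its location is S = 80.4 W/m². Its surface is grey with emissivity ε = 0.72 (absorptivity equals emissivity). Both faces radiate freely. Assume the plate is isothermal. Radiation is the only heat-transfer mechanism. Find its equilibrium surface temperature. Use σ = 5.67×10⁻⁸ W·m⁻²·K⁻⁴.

At equilibrium, absorbed power = emitted power.
Absorbing cross-section = A = 0.06780 m²; emitting surface = 2A = 0.1356 m² (ratio 2).
εS·A_cross = εσ·A_surf·T⁴  ⇒  T⁴ = S/(2σ)   (ε cancels).
T⁴ = 80.4/(2·5.67×10⁻⁸) = 7.090×10⁸ K⁴.
T = (7.090×10⁸)^(1/4).

T ≈ 163 K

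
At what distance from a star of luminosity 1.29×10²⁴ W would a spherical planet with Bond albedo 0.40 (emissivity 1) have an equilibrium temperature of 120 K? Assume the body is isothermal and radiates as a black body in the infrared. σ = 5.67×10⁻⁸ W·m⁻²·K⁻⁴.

For an isothermal black-emitting sphere, (1−a)S·πr² = σ·4πr²·T⁴ ⇒ S = 4σT⁴/(1−a).
S = 4·5.67×10⁻⁸·(120)⁴/0.600 = 78.38 W/m².
Flux falls as S = L/(4πd²), so d = √(L/(4πS)) = √(1.29×10²⁴/(4π·78.38)).

d ≈ 3.62×10¹⁰ m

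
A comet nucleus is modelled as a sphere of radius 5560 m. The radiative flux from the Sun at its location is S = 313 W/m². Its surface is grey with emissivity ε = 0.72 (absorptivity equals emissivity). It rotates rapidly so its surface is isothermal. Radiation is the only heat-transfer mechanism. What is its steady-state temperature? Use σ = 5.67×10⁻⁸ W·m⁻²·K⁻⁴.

T ≈ 193 K

At equilibrium, absorbed power = emitted power.
Absorbing cross-section = πr² = 9.712×10⁷ m²; emitting surface = 4πr² = 3.885×10⁸ m² (ratio 4).
εS·A_cross = εσ·A_surf·T⁴  ⇒  T⁴ = S/(4σ)   (ε cancels).
T⁴ = 313/(4·5.67×10⁻⁸) = 1.380×10⁹ K⁴.
T = (1.380×10⁹)^(1/4).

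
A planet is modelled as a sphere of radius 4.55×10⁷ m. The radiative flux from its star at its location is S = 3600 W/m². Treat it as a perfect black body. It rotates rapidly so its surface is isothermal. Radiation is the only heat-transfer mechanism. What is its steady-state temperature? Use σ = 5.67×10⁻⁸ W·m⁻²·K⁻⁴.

At equilibrium, absorbed power = emitted power.
Absorbing cross-section = πr² = 6.504×10¹⁵ m²; emitting surface = 4πr² = 2.602×10¹⁶ m² (ratio 4).
S·A_cross = εσ·A_surf·T⁴  ⇒  T⁴ = S/(4σ).
T⁴ = 1.00·3600/(4·5.67×10⁻⁸) = 1.587×10¹⁰ K⁴.
T = (1.587×10¹⁰)^(1/4).

T ≈ 355 K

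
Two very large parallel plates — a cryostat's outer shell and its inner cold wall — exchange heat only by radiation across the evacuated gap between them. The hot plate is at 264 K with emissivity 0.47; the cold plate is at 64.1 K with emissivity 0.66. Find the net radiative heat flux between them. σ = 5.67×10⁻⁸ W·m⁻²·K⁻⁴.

For two infinite grey parallel plates, q = σ(T₁⁴ − T₂⁴)/(1/ε₁ + 1/ε₂ − 1).
T₁⁴ − T₂⁴ = 4.858×10⁹ − 1.688×10⁷ = 4.841×10⁹ K⁴.
1/ε₁ + 1/ε₂ − 1 = 2.128 + 1.515 − 1 = 2.643.
q = 5.67×10⁻⁸ × 4.841×10⁹ / 2.643.

q ≈ 104 W/m²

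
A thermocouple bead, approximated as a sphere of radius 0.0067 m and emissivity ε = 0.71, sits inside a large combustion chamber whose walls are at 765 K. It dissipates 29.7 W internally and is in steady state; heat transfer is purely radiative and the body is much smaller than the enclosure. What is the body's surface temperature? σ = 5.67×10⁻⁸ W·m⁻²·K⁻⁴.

For a small grey body in a large enclosure, net radiated power = εσA(T⁴ − T_w⁴).
Steady state: P = εσA(T⁴ − T_w⁴) with A = 4πr² = 5.641×10⁻⁴ m².
T⁴ = P/(εσA) + T_w⁴ = 29.7/(0.71·5.67×10⁻⁸·5.641×10⁻⁴) + (765)⁴
    = 1.308×10¹² + 3.425×10¹¹ = 1.650×10¹² K⁴.

T ≈ 1130 K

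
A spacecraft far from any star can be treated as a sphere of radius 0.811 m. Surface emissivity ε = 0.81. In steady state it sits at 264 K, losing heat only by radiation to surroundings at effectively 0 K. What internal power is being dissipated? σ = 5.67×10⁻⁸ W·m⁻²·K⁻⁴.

P ≈ 1840 W

Steady state: P = εσA T⁴.
A = 4πr² = 8.265 m²; T⁴ = (264)⁴ = 4.858×10⁹ K⁴.
P = 0.81 × 5.67×10⁻⁸ × 8.265 × 4.858×10⁹.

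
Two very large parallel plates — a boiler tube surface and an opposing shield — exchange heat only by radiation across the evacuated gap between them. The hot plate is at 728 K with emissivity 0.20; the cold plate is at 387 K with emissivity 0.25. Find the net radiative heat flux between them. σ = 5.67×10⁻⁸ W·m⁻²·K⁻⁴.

q ≈ 1830 W/m²

For two infinite grey parallel plates, q = σ(T₁⁴ − T₂⁴)/(1/ε₁ + 1/ε₂ − 1).
T₁⁴ − T₂⁴ = 2.809×10¹¹ − 2.243×10¹⁰ = 2.585×10¹¹ K⁴.
1/ε₁ + 1/ε₂ − 1 = 5.000 + 4.000 − 1 = 8.000.
q = 5.67×10⁻⁸ × 2.585×10¹¹ / 8.000.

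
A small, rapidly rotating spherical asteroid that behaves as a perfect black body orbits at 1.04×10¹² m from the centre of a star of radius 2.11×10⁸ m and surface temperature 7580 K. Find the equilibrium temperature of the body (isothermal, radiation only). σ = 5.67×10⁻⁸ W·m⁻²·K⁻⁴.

T ≈ 76.3 K

The star's surface emits σT_*⁴; at distance d the flux is S = σT_*⁴(R_*/d)².
S = 5.67×10⁻⁸·(7580)⁴·(2.11×10⁸/1.04×10¹²)² = 7.705 W/m².
For an isothermal sphere T⁴ = (1−a)S/(4σ) = 3.397×10⁷ K⁴.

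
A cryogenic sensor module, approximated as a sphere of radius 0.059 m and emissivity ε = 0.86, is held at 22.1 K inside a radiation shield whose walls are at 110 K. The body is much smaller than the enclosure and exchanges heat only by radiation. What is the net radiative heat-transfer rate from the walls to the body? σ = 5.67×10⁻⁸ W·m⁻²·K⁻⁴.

For a small grey body in a large enclosure: P_net = εσA(T_body⁴ − T_wall⁴).
A = 4πr² = 0.04374 m²; T_body⁴ − T_wall⁴ = 2.385×10⁵ − 1.464×10⁸ = -1.462×10⁸ K⁴.
|P_net| = 0.86·5.67×10⁻⁸·0.04374·1.462×10⁸.

P_net ≈ 0.312 W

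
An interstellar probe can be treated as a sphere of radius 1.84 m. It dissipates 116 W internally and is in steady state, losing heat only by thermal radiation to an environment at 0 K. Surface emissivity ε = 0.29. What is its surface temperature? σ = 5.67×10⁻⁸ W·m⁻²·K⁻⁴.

T ≈ 113 K

Steady state: internal power = radiated power, P = εσA T⁴.
Radiating area A = 4πr² = 42.54 m².
T⁴ = P/(εσA) = 116/(0.29·5.67×10⁻⁸·42.54) = 1.658×10⁸ K⁴.
T = (1.658×10⁸)^(1/4).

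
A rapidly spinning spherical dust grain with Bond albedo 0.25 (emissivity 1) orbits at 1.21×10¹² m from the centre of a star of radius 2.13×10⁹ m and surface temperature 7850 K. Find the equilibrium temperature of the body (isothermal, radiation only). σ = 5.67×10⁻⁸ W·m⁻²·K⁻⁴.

The star's surface emits σT_*⁴; at distance d the flux is S = σT_*⁴(R_*/d)².
S = 5.67×10⁻⁸·(7850)⁴·(2.13×10⁹/1.21×10¹²)² = 667.2 W/m².
For an isothermal sphere T⁴ = (1−a)S/(4σ) = 2.206×10⁹ K⁴.

T ≈ 217 K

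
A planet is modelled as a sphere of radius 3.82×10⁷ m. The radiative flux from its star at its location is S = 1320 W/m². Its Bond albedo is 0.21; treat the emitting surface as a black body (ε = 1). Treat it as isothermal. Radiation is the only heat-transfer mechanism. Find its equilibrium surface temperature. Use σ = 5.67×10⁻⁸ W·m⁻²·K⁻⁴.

T ≈ 260 K

At equilibrium, absorbed power = emitted power.
Absorbing cross-section = πr² = 4.584×10¹⁵ m²; emitting surface = 4πr² = 1.834×10¹⁶ m² (ratio 4).
(1−a)S·A_cross = εσ·A_surf·T⁴  ⇒  T⁴ = (1−a)S/(4σ).
T⁴ = 0.790·1320/(4·5.67×10⁻⁸) = 4.598×10⁹ K⁴.
T = (4.598×10⁹)^(1/4).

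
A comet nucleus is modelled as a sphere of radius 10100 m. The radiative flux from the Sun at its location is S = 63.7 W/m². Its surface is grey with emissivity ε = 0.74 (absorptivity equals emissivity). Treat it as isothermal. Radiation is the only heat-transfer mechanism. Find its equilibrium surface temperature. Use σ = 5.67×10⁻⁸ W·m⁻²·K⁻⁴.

T ≈ 129 K

At equilibrium, absorbed power = emitted power.
Absorbing cross-section = πr² = 3.205×10⁸ m²; emitting surface = 4πr² = 1.282×10⁹ m² (ratio 4).
εS·A_cross = εσ·A_surf·T⁴  ⇒  T⁴ = S/(4σ)   (ε cancels).
T⁴ = 63.7/(4·5.67×10⁻⁸) = 2.809×10⁸ K⁴.
T = (2.809×10⁸)^(1/4).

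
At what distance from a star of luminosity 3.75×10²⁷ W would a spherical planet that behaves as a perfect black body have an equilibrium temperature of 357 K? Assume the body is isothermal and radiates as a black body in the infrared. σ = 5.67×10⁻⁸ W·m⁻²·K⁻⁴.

For an isothermal black-emitting sphere, (1−a)S·πr² = σ·4πr²·T⁴ ⇒ S = 4σT⁴/(1−a).
S = 4·5.67×10⁻⁸·(357)⁴/1.00 = 3684 W/m².
Flux falls as S = L/(4πd²), so d = √(L/(4πS)) = √(3.75×10²⁷/(4π·3684)).

d ≈ 2.85×10¹¹ m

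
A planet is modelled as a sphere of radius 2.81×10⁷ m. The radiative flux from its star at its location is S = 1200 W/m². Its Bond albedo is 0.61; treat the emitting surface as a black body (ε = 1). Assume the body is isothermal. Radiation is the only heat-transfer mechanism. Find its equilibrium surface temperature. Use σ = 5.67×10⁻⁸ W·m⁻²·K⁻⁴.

At equilibrium, absorbed power = emitted power.
Absorbing cross-section = πr² = 2.481×10¹⁵ m²; emitting surface = 4πr² = 9.923×10¹⁵ m² (ratio 4).
(1−a)S·A_cross = εσ·A_surf·T⁴  ⇒  T⁴ = (1−a)S/(4σ).
T⁴ = 0.390·1200/(4·5.67×10⁻⁸) = 2.063×10⁹ K⁴.
T = (2.063×10⁹)^(1/4).

T ≈ 213 K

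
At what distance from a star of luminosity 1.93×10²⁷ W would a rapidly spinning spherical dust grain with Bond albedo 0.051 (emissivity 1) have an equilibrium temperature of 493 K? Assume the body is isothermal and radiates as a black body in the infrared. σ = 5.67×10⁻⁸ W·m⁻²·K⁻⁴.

d ≈ 1.04×10¹¹ m

For an isothermal black-emitting sphere, (1−a)S·πr² = σ·4πr²·T⁴ ⇒ S = 4σT⁴/(1−a).
S = 4·5.67×10⁻⁸·(493)⁴/0.949 = 14120 W/m².
Flux falls as S = L/(4πd²), so d = √(L/(4πS)) = √(1.93×10²⁷/(4π·14120)).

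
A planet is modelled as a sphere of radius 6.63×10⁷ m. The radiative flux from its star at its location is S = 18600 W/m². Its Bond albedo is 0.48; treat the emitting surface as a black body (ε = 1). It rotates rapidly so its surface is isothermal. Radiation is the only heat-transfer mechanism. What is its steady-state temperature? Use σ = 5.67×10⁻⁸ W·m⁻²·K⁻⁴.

At equilibrium, absorbed power = emitted power.
Absorbing cross-section = πr² = 1.381×10¹⁶ m²; emitting surface = 4πr² = 5.524×10¹⁶ m² (ratio 4).
(1−a)S·A_cross = εσ·A_surf·T⁴  ⇒  T⁴ = (1−a)S/(4σ).
T⁴ = 0.520·18600/(4·5.67×10⁻⁸) = 4.265×10¹⁰ K⁴.
T = (4.265×10¹⁰)^(1/4).

T ≈ 454 K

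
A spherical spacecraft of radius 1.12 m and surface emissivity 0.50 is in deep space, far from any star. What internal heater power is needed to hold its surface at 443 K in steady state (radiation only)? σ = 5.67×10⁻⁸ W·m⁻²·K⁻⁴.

P ≈ 17200 W

P = εσ·4πr²·T⁴.
4πr² = 15.76 m²; T⁴ = 3.851×10¹⁰ K⁴.
P = 0.50·5.67×10⁻⁸·15.76·3.851×10¹⁰.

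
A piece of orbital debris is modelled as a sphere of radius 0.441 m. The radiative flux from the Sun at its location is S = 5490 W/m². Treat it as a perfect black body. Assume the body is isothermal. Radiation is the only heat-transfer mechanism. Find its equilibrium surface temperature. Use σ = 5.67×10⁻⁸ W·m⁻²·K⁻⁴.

At equilibrium, absorbed power = emitted power.
Absorbing cross-section = πr² = 0.6110 m²; emitting surface = 4πr² = 2.444 m² (ratio 4).
S·A_cross = εσ·A_surf·T⁴  ⇒  T⁴ = S/(4σ).
T⁴ = 1.00·5490/(4·5.67×10⁻⁸) = 2.421×10¹⁰ K⁴.
T = (2.421×10¹⁰)^(1/4).

T ≈ 394 K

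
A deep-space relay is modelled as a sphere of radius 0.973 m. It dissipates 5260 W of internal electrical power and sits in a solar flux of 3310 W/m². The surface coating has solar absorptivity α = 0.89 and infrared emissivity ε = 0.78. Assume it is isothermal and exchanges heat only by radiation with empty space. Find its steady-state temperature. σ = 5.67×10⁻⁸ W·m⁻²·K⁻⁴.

T ≈ 404 K

At steady state, absorbed solar power + internal power = radiated power.
Absorbed: α·S·A_cross = 0.89·3310·2.974 = 8762 W (cross-section πr²).
Total input = 8762 + 5260 = 14020 W.
Radiated: εσ·A_surf·T⁴ with A_surf = 4πr² = 11.90 m².
T⁴ = 14020/(0.78·5.67×10⁻⁸·11.90) = 2.665×10¹⁰ K⁴.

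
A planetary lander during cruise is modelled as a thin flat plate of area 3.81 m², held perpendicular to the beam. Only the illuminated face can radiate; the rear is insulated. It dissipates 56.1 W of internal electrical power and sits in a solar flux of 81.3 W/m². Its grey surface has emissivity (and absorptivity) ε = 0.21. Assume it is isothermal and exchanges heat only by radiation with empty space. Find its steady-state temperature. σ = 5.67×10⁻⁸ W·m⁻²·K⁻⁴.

At steady state, absorbed solar power + internal power = radiated power.
Absorbed: α·S·A_cross = 0.21·81.3·3.810 = 65.05 W (cross-section A).
Total input = 65.05 + 56.1 = 121.1 W.
Radiated: εσ·A_surf·T⁴ with A_surf = A = 3.810 m².
T⁴ = 121.1/(0.21·5.67×10⁻⁸·3.810) = 2.670×10⁹ K⁴.

T ≈ 227 K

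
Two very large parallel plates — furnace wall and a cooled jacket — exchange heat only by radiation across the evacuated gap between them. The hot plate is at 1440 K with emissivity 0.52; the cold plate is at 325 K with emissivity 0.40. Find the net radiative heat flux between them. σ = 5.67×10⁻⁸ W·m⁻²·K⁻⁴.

q ≈ 71000 W/m²

For two infinite grey parallel plates, q = σ(T₁⁴ − T₂⁴)/(1/ε₁ + 1/ε₂ − 1).
T₁⁴ − T₂⁴ = 4.300×10¹² − 1.116×10¹⁰ = 4.289×10¹² K⁴.
1/ε₁ + 1/ε₂ − 1 = 1.923 + 2.500 − 1 = 3.423.
q = 5.67×10⁻⁸ × 4.289×10¹² / 3.423.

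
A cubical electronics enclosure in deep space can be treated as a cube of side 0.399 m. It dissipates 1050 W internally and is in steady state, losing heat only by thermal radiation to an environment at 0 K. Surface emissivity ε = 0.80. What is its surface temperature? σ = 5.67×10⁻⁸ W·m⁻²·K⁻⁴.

T ≈ 395 K

Steady state: internal power = radiated power, P = εσA T⁴.
Radiating area A = 6L² = 0.9552 m².
T⁴ = P/(εσA) = 1050/(0.80·5.67×10⁻⁸·0.9552) = 2.423×10¹⁰ K⁴.
T = (2.423×10¹⁰)^(1/4).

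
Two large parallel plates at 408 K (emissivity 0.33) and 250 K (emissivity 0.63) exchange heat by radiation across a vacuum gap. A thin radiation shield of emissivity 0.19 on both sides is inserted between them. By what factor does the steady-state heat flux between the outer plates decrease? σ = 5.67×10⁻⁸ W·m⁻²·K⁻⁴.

factor ≈ 3.63

Without shield: q₀ = σΔ(T⁴)/(1/ε₁+1/ε₂−1) with denominator 3.618.
With shield the two gaps are in series; the resistances add: (1/ε₁+1/ε_s−1)+(1/ε_s+1/ε₂−1) = 7.293+5.850 = 13.14.
Heat-flux ratio q₀/q = 13.14/3.618.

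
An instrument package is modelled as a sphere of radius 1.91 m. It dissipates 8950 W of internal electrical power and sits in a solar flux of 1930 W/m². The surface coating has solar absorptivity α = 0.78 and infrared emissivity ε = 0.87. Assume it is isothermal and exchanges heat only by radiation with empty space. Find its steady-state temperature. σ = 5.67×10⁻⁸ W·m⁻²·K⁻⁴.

T ≈ 328 K

At steady state, absorbed solar power + internal power = radiated power.
Absorbed: α·S·A_cross = 0.78·1930·11.46 = 17250 W (cross-section πr²).
Total input = 17250 + 8950 = 26200 W.
Radiated: εσ·A_surf·T⁴ with A_surf = 4πr² = 45.84 m².
T⁴ = 26200/(0.87·5.67×10⁻⁸·45.84) = 1.159×10¹⁰ K⁴.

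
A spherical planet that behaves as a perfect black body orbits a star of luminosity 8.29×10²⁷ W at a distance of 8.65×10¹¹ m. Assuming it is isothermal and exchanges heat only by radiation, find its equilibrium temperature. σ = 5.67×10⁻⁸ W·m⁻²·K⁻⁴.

T ≈ 250 K

First find the stellar flux at distance d: S = L/(4πd²) = 8.29×10²⁷/(4π·(8.65×10¹¹)²) = 881.7 W/m².
For an isothermal sphere, absorbed (1−a)S·πr² = emitted σ·4πr²·T⁴, so T⁴ = (1−a)S/(4σ).
T⁴ = 1.00·881.7/(4·5.67×10⁻⁸) = 3.887×10⁹ K⁴.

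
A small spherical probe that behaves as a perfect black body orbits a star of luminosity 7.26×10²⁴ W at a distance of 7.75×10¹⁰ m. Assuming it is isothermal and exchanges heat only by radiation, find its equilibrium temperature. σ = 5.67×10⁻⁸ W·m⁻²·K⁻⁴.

T ≈ 144 K

First find the stellar flux at distance d: S = L/(4πd²) = 7.26×10²⁴/(4π·(7.75×10¹⁰)²) = 96.19 W/m².
For an isothermal sphere, absorbed (1−a)S·πr² = emitted σ·4πr²·T⁴, so T⁴ = (1−a)S/(4σ).
T⁴ = 1.00·96.19/(4·5.67×10⁻⁸) = 4.241×10⁸ K⁴.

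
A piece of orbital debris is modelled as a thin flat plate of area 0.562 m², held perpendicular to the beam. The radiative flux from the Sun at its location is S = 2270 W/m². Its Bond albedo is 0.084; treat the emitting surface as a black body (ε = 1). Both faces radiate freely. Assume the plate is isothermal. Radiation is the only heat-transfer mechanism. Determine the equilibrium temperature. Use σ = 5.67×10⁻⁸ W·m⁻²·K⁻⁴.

T ≈ 368 K

At equilibrium, absorbed power = emitted power.
Absorbing cross-section = A = 0.5620 m²; emitting surface = 2A = 1.124 m² (ratio 2).
(1−a)S·A_cross = εσ·A_surf·T⁴  ⇒  T⁴ = (1−a)S/(2σ).
T⁴ = 0.916·2270/(2·5.67×10⁻⁸) = 1.834×10¹⁰ K⁴.
T = (1.834×10¹⁰)^(1/4).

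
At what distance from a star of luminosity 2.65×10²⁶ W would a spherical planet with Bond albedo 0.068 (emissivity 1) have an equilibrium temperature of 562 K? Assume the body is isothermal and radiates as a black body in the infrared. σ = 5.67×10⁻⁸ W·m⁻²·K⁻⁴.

For an isothermal black-emitting sphere, (1−a)S·πr² = σ·4πr²·T⁴ ⇒ S = 4σT⁴/(1−a).
S = 4·5.67×10⁻⁸·(562)⁴/0.932 = 24280 W/m².
Flux falls as S = L/(4πd²), so d = √(L/(4πS)) = √(2.65×10²⁶/(4π·24280)).

d ≈ 2.95×10¹⁰ m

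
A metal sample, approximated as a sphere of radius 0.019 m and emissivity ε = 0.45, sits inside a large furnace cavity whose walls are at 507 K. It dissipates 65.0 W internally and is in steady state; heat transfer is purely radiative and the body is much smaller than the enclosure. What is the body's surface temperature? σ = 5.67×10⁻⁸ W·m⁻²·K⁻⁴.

T ≈ 890 K

For a small grey body in a large enclosure, net radiated power = εσA(T⁴ − T_w⁴).
Steady state: P = εσA(T⁴ − T_w⁴) with A = 4πr² = 0.004536 m².
T⁴ = P/(εσA) + T_w⁴ = 65.0/(0.45·5.67×10⁻⁸·0.004536) + (507)⁴
    = 5.616×10¹¹ + 6.607×10¹⁰ = 6.276×10¹¹ K⁴.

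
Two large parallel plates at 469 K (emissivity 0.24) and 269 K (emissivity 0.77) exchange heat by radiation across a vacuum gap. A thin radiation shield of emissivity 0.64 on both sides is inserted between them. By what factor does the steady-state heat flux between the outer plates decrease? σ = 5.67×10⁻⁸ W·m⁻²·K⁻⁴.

factor ≈ 1.48

Without shield: q₀ = σΔ(T⁴)/(1/ε₁+1/ε₂−1) with denominator 4.465.
With shield the two gaps are in series; the resistances add: (1/ε₁+1/ε_s−1)+(1/ε_s+1/ε₂−1) = 4.729+1.861 = 6.590.
Heat-flux ratio q₀/q = 6.590/4.465.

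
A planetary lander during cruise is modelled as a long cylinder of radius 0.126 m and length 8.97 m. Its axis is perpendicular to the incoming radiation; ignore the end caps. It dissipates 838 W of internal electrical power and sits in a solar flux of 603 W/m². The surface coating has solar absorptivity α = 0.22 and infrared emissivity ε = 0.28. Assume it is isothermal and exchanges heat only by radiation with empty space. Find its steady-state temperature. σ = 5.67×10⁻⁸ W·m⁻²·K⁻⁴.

At steady state, absorbed solar power + internal power = radiated power.
Absorbed: α·S·A_cross = 0.22·603·2.260 = 299.9 W (cross-section 2rL).
Total input = 299.9 + 838 = 1138 W.
Radiated: εσ·A_surf·T⁴ with A_surf = 2πrL = 7.101 m².
T⁴ = 1138/(0.28·5.67×10⁻⁸·7.101) = 1.009×10¹⁰ K⁴.

T ≈ 317 K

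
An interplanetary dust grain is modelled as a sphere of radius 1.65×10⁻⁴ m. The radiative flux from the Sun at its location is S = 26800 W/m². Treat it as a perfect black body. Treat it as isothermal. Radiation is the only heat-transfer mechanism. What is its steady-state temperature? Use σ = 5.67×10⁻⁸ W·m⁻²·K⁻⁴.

At equilibrium, absorbed power = emitted power.
Absorbing cross-section = πr² = 8.553×10⁻⁸ m²; emitting surface = 4πr² = 3.421×10⁻⁷ m² (ratio 4).
S·A_cross = εσ·A_surf·T⁴  ⇒  T⁴ = S/(4σ).
T⁴ = 1.00·26800/(4·5.67×10⁻⁸) = 1.182×10¹¹ K⁴.
T = (1.182×10¹¹)^(1/4).

T ≈ 586 K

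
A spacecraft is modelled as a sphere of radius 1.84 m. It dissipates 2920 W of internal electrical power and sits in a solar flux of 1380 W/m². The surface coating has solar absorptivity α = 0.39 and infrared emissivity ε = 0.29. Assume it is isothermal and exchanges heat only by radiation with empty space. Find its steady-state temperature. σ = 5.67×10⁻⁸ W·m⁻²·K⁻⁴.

T ≈ 333 K

At steady state, absorbed solar power + internal power = radiated power.
Absorbed: α·S·A_cross = 0.39·1380·10.64 = 5724 W (cross-section πr²).
Total input = 5724 + 2920 = 8644 W.
Radiated: εσ·A_surf·T⁴ with A_surf = 4πr² = 42.54 m².
T⁴ = 8644/(0.29·5.67×10⁻⁸·42.54) = 1.236×10¹⁰ K⁴.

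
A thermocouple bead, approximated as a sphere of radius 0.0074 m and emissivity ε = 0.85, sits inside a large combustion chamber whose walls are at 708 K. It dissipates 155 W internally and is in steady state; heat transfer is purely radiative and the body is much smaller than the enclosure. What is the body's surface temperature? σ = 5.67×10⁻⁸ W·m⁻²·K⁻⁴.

T ≈ 1490 K

For a small grey body in a large enclosure, net radiated power = εσA(T⁴ − T_w⁴).
Steady state: P = εσA(T⁴ − T_w⁴) with A = 4πr² = 6.881×10⁻⁴ m².
T⁴ = P/(εσA) + T_w⁴ = 155/(0.85·5.67×10⁻⁸·6.881×10⁻⁴) + (708)⁴
    = 4.674×10¹² + 2.513×10¹¹ = 4.925×10¹² K⁴.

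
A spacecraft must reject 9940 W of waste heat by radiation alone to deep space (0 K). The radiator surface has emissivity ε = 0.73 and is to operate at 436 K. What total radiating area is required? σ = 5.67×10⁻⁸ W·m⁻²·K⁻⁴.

P = εσA T⁴ ⇒ A = P/(εσT⁴).
T⁴ = 3.614×10¹⁰ K⁴.
A = 9940/(0.73 × 5.67×10⁻⁸ × 3.614×10¹⁰).

A ≈ 6.65 m²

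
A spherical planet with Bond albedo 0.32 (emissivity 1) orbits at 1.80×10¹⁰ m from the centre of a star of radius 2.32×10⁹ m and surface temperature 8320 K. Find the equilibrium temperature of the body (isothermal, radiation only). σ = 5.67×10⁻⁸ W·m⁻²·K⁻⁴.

The star's surface emits σT_*⁴; at distance d the flux is S = σT_*⁴(R_*/d)².
S = 5.67×10⁻⁸·(8320)⁴·(2.32×10⁹/1.80×10¹⁰)² = 4.513×10⁶ W/m².
For an isothermal sphere T⁴ = (1−a)S/(4σ) = 1.353×10¹³ K⁴.

T ≈ 1920 K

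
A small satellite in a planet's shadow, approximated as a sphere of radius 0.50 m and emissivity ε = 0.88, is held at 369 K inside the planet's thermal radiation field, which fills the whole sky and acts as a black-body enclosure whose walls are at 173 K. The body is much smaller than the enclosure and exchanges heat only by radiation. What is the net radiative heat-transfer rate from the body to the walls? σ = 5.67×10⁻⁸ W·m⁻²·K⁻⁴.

P_net ≈ 2770 W

For a small grey body in a large enclosure: P_net = εσA(T_body⁴ − T_wall⁴).
A = 4πr² = 3.142 m²; T_body⁴ − T_wall⁴ = 1.854×10¹⁰ − 8.957×10⁸ = 1.764×10¹⁰ K⁴.
|P_net| = 0.88·5.67×10⁻⁸·3.142·1.764×10¹⁰.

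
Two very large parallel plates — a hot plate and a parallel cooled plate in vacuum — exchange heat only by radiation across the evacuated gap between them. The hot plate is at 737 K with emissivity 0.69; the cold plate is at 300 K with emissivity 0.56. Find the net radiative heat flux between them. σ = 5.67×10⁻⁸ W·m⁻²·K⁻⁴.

q ≈ 7280 W/m²

For two infinite grey parallel plates, q = σ(T₁⁴ − T₂⁴)/(1/ε₁ + 1/ε₂ − 1).
T₁⁴ − T₂⁴ = 2.950×10¹¹ − 8.100×10⁹ = 2.869×10¹¹ K⁴.
1/ε₁ + 1/ε₂ − 1 = 1.449 + 1.786 − 1 = 2.235.
q = 5.67×10⁻⁸ × 2.869×10¹¹ / 2.235.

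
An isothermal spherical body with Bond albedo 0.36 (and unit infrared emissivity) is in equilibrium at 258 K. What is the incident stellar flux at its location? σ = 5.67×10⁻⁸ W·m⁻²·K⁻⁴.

(1−a)S·πr² = σ·4πr²·T⁴ ⇒ S = 4σT⁴/(1−a).
S = 4·5.67×10⁻⁸·4.431×10⁹/0.640.

S ≈ 1570 W/m²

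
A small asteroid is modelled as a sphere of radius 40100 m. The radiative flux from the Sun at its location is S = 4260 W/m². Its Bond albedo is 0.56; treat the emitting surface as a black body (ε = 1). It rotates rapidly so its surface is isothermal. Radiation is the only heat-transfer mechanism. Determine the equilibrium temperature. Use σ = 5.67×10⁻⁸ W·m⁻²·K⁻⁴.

At equilibrium, absorbed power = emitted power.
Absorbing cross-section = πr² = 5.052×10⁹ m²; emitting surface = 4πr² = 2.021×10¹⁰ m² (ratio 4).
(1−a)S·A_cross = εσ·A_surf·T⁴  ⇒  T⁴ = (1−a)S/(4σ).
T⁴ = 0.440·4260/(4·5.67×10⁻⁸) = 8.265×10⁹ K⁴.
T = (8.265×10⁹)^(1/4).

T ≈ 302 K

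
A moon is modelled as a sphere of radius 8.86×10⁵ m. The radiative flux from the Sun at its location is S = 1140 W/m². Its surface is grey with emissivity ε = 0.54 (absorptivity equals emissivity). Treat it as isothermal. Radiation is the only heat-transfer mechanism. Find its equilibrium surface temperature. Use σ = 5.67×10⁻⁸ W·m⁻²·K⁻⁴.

T ≈ 266 K

At equilibrium, absorbed power = emitted power.
Absorbing cross-section = πr² = 2.466×10¹² m²; emitting surface = 4πr² = 9.865×10¹² m² (ratio 4).
εS·A_cross = εσ·A_surf·T⁴  ⇒  T⁴ = S/(4σ)   (ε cancels).
T⁴ = 1140/(4·5.67×10⁻⁸) = 5.026×10⁹ K⁴.
T = (5.026×10⁹)^(1/4).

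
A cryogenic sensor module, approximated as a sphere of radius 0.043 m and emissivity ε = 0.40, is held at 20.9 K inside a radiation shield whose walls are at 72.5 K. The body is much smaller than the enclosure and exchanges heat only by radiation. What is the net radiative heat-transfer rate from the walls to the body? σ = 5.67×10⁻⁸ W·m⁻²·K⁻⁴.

P_net ≈ 0.0145 W

For a small grey body in a large enclosure: P_net = εσA(T_body⁴ − T_wall⁴).
A = 4πr² = 0.02324 m²; T_body⁴ − T_wall⁴ = 1.908×10⁵ − 2.763×10⁷ = -2.744×10⁷ K⁴.
|P_net| = 0.40·5.67×10⁻⁸·0.02324·2.744×10⁷.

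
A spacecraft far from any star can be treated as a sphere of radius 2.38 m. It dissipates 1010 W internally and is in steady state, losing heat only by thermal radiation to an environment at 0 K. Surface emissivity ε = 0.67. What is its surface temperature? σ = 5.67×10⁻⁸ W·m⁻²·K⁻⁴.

T ≈ 139 K

Steady state: internal power = radiated power, P = εσA T⁴.
Radiating area A = 4πr² = 71.18 m².
T⁴ = P/(εσA) = 1010/(0.67·5.67×10⁻⁸·71.18) = 3.735×10⁸ K⁴.
T = (3.735×10⁸)^(1/4).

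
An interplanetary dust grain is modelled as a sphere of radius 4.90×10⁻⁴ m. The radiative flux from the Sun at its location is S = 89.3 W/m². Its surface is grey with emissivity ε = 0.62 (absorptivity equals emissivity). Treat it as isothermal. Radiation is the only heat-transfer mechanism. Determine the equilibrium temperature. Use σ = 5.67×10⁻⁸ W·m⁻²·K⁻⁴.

At equilibrium, absorbed power = emitted power.
Absorbing cross-section = πr² = 7.543×10⁻⁷ m²; emitting surface = 4πr² = 3.017×10⁻⁶ m² (ratio 4).
εS·A_cross = εσ·A_surf·T⁴  ⇒  T⁴ = S/(4σ)   (ε cancels).
T⁴ = 89.3/(4·5.67×10⁻⁸) = 3.937×10⁸ K⁴.
T = (3.937×10⁸)^(1/4).

T ≈ 141 K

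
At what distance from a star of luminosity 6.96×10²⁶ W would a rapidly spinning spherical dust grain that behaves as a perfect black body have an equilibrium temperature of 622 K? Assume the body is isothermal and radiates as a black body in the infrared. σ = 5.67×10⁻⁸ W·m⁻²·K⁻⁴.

d ≈ 4.04×10¹⁰ m

For an isothermal black-emitting sphere, (1−a)S·πr² = σ·4πr²·T⁴ ⇒ S = 4σT⁴/(1−a).
S = 4·5.67×10⁻⁸·(622)⁴/1.00 = 33950 W/m².
Flux falls as S = L/(4πd²), so d = √(L/(4πS)) = √(6.96×10²⁶/(4π·33950)).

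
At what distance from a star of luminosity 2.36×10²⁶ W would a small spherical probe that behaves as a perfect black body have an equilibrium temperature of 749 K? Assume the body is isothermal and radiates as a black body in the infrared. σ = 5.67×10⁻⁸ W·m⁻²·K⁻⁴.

For an isothermal black-emitting sphere, (1−a)S·πr² = σ·4πr²·T⁴ ⇒ S = 4σT⁴/(1−a).
S = 4·5.67×10⁻⁸·(749)⁴/1.00 = 71380 W/m².
Flux falls as S = L/(4πd²), so d = √(L/(4πS)) = √(2.36×10²⁶/(4π·71380)).

d ≈ 1.62×10¹⁰ m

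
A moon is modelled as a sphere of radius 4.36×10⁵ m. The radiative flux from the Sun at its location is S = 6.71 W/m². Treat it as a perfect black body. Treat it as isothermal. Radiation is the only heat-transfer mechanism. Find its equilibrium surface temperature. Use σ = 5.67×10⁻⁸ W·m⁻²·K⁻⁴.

T ≈ 73.8 K

At equilibrium, absorbed power = emitted power.
Absorbing cross-section = πr² = 5.972×10¹¹ m²; emitting surface = 4πr² = 2.389×10¹² m² (ratio 4).
S·A_cross = εσ·A_surf·T⁴  ⇒  T⁴ = S/(4σ).
T⁴ = 1.00·6.71/(4·5.67×10⁻⁸) = 2.959×10⁷ K⁴.
T = (2.959×10⁷)^(1/4).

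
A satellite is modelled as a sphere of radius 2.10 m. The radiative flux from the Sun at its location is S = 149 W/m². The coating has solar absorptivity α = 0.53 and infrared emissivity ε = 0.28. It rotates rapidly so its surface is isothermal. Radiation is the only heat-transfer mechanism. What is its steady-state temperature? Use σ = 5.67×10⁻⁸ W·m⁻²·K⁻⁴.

T ≈ 188 K

At equilibrium, absorbed power = emitted power.
Absorbing cross-section = πr² = 13.85 m²; emitting surface = 4πr² = 55.42 m² (ratio 4).
αS·A_cross = εσ·A_surf·T⁴  ⇒  T⁴ = αS/(ε·4σ).
T⁴ = 0.530·149/(0.28·4·5.67×10⁻⁸) = 1.244×10⁹ K⁴.
T = (1.244×10⁹)^(1/4).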